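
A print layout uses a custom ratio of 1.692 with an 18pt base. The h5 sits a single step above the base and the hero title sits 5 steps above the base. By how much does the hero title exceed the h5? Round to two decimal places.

219.16pt

Step 1: 18.0 × 1.692 = 30.4560pt
Step 5: 18.0 × 1.692⁵ = 249.6171pt
Difference: 249.6171 − 30.4560 = 219.1611pt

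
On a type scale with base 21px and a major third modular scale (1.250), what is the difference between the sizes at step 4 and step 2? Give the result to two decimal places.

Step 2: 21.0 × 1.250² = 32.8125px
Step 4: 21.0 × 1.250⁴ = 51.2695px
Difference: 51.2695 − 32.8125 = 18.4570px

18.46px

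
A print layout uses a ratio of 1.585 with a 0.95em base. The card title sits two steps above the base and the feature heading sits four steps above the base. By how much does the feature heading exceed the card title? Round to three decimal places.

3.609em

Step 2: 0.95 × 1.585² = 2.38661em
Step 4: 0.95 × 1.585⁴ = 5.99571em
Difference: 5.99571 − 2.38661 = 3.60910em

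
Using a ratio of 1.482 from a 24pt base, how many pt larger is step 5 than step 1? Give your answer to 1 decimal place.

136.0pt

Step 1: 24.0 × 1.482 = 35.568pt
Step 5: 24.0 × 1.482⁵ = 171.574pt
Difference: 171.574 − 35.568 = 136.006pt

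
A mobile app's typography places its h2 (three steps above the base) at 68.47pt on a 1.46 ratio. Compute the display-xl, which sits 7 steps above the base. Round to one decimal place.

Moving from step +3 to step +7 is 4 steps up, so multiply by r⁴.
68.47 × 1.46⁴ = 68.47 × 4.54372 ≈ 311.108

311.1pt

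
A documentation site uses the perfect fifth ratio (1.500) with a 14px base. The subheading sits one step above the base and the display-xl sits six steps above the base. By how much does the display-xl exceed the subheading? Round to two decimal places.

138.47px

Step 1: 14.0 × 1.500 = 21.0000px
Step 6: 14.0 × 1.500⁶ = 159.4688px
Difference: 159.4688 − 21.0000 = 138.4688px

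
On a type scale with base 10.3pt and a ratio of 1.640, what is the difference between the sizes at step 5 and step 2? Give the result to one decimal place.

Step 2: 10.3 × 1.640² = 27.703pt
Step 5: 10.3 × 1.640⁵ = 122.196pt
Difference: 122.196 − 27.703 = 94.493pt

94.5pt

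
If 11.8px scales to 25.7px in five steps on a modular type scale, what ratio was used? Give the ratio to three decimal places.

r⁵ = 25.7 / 11.8, so r = (25.7/11.8)^(1/5).
r = 2.1780^(1/5) ≈ 1.1685

1.168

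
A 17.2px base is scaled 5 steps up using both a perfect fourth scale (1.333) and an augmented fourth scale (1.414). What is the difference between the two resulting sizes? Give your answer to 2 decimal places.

24.83px

Perfect fourth: 17.2 × 1.333⁵ = 72.3901px
Augmented fourth: 17.2 × 1.414⁵ = 97.2244px
Difference: 97.2244 − 72.3901 = 24.8343px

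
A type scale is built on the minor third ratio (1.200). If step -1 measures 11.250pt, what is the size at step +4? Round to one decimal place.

The gap is 4 − (-1) = 5 steps, so the factor is 1.200^5.
11.250 × 1.200⁵ = 11.250 × 2.48832 ≈ 27.994

28.0pt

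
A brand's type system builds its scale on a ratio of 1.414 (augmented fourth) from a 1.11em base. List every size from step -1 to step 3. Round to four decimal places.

0.7850em, 1.1100em, 1.5695em, 2.2193em, 3.1381em

Step -1: 1.11 ÷ 1.414 = 0.7850
Step 0: 1.11em
Step 1: 1.11 × 1.414 = 1.5695
Step 2: 1.11 × 1.414² = 2.2193
Step 3: 1.11 × 1.414³ = 3.1381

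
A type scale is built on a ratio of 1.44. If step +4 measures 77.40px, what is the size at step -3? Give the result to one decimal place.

77.40 ÷ 1.44⁷ = 77.40 ÷ 12.83918 ≈ 6.028

6.0px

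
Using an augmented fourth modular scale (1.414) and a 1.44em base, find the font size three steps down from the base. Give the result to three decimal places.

0.509em

Each step on a modular scale multiplies by the ratio, so the size n steps from the base is base × ratioⁿ.
1.44 ÷ 1.414³ = 1.44 ÷ 2.82715 ≈ 0.509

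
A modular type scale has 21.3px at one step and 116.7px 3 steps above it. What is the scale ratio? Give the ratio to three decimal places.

r³ = 116.7 / 21.3, so r = (116.7/21.3)^(1/3).
r = 5.4789^(1/3) ≈ 1.7629

1.763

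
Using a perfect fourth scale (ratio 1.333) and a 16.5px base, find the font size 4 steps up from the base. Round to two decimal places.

52.10px

16.5 × 1.333⁴ = 16.5 × 3.15733 ≈ 52.10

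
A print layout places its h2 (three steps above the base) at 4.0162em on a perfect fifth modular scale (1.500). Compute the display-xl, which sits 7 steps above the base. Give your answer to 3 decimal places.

20.332em

Moving from step +3 to step +7 is 4 steps up, so multiply by r⁴.
4.0162 × 1.500⁴ = 4.0162 × 5.06250 ≈ 20.332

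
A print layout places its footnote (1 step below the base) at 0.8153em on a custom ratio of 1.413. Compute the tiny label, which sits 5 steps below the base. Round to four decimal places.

0.2045em

0.8153 ÷ 1.413⁴ = 0.8153 ÷ 3.98629 ≈ 0.2045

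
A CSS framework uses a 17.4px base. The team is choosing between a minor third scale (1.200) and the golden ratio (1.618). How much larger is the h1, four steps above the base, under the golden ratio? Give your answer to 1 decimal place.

Minor third: 17.4 × 1.200⁴ = 36.081px
Golden ratio: 17.4 × 1.618⁴ = 119.251px
Difference: 119.251 − 36.081 = 83.170px

83.2px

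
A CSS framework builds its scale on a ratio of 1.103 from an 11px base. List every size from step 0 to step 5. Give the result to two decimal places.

11.00px, 12.13px, 13.38px, 14.76px, 16.28px, 17.96px

Step 0: 11px
Step 1: 11.0 × 1.103 = 12.13
Step 2: 11.0 × 1.103² = 13.38
Step 3: 11.0 × 1.103³ = 14.76
Step 4: 11.0 × 1.103⁴ = 16.28
Step 5: 11.0 × 1.103⁵ = 17.96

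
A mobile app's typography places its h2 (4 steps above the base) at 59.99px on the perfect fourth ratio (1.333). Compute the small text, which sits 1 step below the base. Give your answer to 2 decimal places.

59.99 ÷ 1.333⁵ = 59.99 ÷ 4.20873 ≈ 14.254

14.25px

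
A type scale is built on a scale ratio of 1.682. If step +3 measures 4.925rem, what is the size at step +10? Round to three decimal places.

The gap is 10 − (3) = 7 steps, so the factor is 1.682^7.
4.925 × 1.682⁷ = 4.925 × 38.08745 ≈ 187.581

187.581rem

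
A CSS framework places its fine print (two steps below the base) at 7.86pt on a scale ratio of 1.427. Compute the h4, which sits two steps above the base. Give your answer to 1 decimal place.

7.86 × 1.427⁴ = 7.86 × 4.14664 ≈ 32.593

32.6pt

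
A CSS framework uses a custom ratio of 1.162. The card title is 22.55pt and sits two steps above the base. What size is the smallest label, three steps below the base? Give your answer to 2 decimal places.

10.64pt

22.55 ÷ 1.162⁵ = 22.55 ÷ 2.11851 ≈ 10.644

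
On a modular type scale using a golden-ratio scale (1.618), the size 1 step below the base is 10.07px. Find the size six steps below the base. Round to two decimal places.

0.91px

The gap is -6 − (-1) = -5 steps, so the factor is 1.618^-5.
10.07 ÷ 1.618⁵ = 10.07 ÷ 11.08901 ≈ 0.908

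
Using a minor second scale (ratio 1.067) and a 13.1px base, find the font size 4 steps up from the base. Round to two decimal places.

16.98px

13.1 × 1.067⁴ = 13.1 × 1.29616 ≈ 16.98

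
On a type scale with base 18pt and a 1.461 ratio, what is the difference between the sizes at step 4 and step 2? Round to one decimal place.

43.6pt

Step 2: 18.0 × 1.461² = 38.421pt
Step 4: 18.0 × 1.461⁴ = 82.011pt
Difference: 82.011 − 38.421 = 43.590pt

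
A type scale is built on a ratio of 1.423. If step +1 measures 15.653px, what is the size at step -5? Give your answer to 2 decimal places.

1.89px

15.653 ÷ 1.423⁶ = 15.653 ÷ 8.30289 ≈ 1.885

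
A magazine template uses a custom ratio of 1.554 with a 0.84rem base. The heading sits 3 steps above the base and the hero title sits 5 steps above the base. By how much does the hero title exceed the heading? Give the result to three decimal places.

4.460rem

Step 3: 0.84 × 1.554³ = 3.15233rem
Step 5: 0.84 × 1.554⁵ = 7.61262rem
Difference: 7.61262 − 3.15233 = 4.46029rem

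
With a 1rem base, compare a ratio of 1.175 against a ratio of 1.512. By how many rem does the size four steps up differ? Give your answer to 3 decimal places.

3.320rem

At 1.175: 1.0 × 1.175⁴ = 1.90613rem
At 1.512: 1.0 × 1.512⁴ = 5.22645rem
Difference: 5.22645 − 1.90613 = 3.32032rem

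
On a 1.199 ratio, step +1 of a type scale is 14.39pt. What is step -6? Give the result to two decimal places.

4.04pt

Moving from step +1 to step -6 is 7 steps down, so divide by r⁷.
14.39 ÷ 1.199⁷ = 14.39 ÷ 3.56233 ≈ 4.039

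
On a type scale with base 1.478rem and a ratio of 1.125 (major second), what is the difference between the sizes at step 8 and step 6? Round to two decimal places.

Step 6: 1.478 × 1.125⁶ = 2.9963rem
Step 8: 1.478 × 1.125⁸ = 3.7922rem
Difference: 3.7922 − 2.9963 = 0.7959rem

0.80rem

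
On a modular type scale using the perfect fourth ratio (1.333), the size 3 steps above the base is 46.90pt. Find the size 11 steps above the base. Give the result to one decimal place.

467.5pt

46.90 × 1.333⁸ = 46.90 × 9.96876 ≈ 467.535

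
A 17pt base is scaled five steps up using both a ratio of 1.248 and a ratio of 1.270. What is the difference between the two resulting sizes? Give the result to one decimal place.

4.7pt

At 1.248: 17.0 × 1.248⁵ = 51.466pt
At 1.270: 17.0 × 1.270⁵ = 56.165pt
Difference: 56.165 − 51.466 = 4.699pt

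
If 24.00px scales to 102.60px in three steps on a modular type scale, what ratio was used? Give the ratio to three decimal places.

r³ = 102.60 / 24.00, so r = (102.60/24.00)^(1/3).
r = 4.2750^(1/3) ≈ 1.6230

1.623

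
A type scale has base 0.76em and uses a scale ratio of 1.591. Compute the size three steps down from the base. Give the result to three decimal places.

0.189em

Every step multiplies by the scale ratio.
0.76 ÷ 1.591³ = 0.76 ÷ 4.02727 ≈ 0.189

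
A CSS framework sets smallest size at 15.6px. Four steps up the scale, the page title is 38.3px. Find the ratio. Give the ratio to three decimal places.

r⁴ = 38.3 / 15.6, so r = (38.3/15.6)^(1/4).
r = 2.4551^(1/4) ≈ 1.2518

1.252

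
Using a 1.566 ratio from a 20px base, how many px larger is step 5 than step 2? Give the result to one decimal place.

Step 2: 20.0 × 1.566² = 49.047px
Step 5: 20.0 × 1.566⁵ = 188.360px
Difference: 188.360 − 49.047 = 139.313px

139.3px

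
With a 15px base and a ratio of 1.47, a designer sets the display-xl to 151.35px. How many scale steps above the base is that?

1.47ⁿ = 151.35 / 15 = 10.0900
n = ln(10.0900) / ln(1.47) = 2.3115 / 0.3853 ≈ 6.00

6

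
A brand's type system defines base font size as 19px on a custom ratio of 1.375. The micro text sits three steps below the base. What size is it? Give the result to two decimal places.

Each step on a modular scale multiplies by the ratio, so the size n steps from the base is base × ratioⁿ.
19.0 ÷ 1.375³ = 19.0 ÷ 2.59961 ≈ 7.31

7.31px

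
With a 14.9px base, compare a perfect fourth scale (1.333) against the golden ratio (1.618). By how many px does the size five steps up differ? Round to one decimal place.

102.5px

Perfect fourth: 14.9 × 1.333⁵ = 62.710px
Golden ratio: 14.9 × 1.618⁵ = 165.226px
Difference: 165.226 − 62.710 = 102.516px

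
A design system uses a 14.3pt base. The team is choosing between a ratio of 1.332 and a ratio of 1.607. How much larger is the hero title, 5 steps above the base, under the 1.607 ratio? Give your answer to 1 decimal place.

93.3pt

At 1.332: 14.3 × 1.332⁵ = 59.959pt
At 1.607: 14.3 × 1.607⁵ = 153.255pt
Difference: 153.255 − 59.959 = 93.296pt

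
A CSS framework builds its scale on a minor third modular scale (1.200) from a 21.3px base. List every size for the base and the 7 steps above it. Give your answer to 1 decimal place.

21.3px, 25.6px, 30.7px, 36.8px, 44.2px, 53.0px, 63.6px, 76.3px

Step 0: 21.3px
Step 1: 21.3 × 1.200 = 25.6
Step 2: 21.3 × 1.200² = 30.7
Step 3: 21.3 × 1.200³ = 36.8
Step 4: 21.3 × 1.200⁴ = 44.2
Step 5: 21.3 × 1.200⁵ = 53.0
Step 6: 21.3 × 1.200⁶ = 63.6
Step 7: 21.3 × 1.200⁷ = 76.3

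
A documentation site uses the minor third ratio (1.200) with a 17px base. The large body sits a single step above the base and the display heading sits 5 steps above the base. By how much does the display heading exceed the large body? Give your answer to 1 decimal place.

Step 1: 17.0 × 1.200 = 20.400px
Step 5: 17.0 × 1.200⁵ = 42.301px
Difference: 42.301 − 20.400 = 21.901px

21.9px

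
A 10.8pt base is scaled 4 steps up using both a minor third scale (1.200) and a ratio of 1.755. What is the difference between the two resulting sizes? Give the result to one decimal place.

80.1pt

Minor third: 10.8 × 1.200⁴ = 22.395pt
At 1.755: 10.8 × 1.755⁴ = 102.455pt
Difference: 102.455 − 22.395 = 80.060pt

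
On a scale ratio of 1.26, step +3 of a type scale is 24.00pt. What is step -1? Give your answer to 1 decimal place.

24.00 ÷ 1.26⁴ = 24.00 ÷ 2.52047 ≈ 9.522

9.5pt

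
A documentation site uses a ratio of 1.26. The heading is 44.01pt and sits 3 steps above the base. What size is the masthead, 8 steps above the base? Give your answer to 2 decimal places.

The gap is 8 − (3) = 5 steps, so the factor is 1.26^5.
44.01 × 1.26⁵ = 44.01 × 3.17580 ≈ 139.767

139.77pt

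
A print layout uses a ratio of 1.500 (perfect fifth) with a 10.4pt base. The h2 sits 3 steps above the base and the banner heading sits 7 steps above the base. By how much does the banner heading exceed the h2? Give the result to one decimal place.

142.6pt

Step 3: 10.4 × 1.500³ = 35.100pt
Step 7: 10.4 × 1.500⁷ = 177.694pt
Difference: 177.694 − 35.100 = 142.594pt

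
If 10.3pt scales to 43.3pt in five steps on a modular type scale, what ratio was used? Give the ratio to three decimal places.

The ratio satisfies 10.3 × r⁵ = 43.3, so r = (43.3 / 10.3)^(1/5).
r = 4.2039^(1/5) ≈ 1.3327

1.333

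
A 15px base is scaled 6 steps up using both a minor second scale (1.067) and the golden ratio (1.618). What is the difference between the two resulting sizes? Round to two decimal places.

247.00px

Minor second: 15.0 × 1.067⁶ = 22.1349px
Golden ratio: 15.0 × 1.618⁶ = 269.1302px
Difference: 269.1302 − 22.1349 = 246.9953px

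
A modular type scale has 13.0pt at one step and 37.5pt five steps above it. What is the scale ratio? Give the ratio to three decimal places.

1.236

The ratio satisfies 13.0 × r⁵ = 37.5, so r = (37.5 / 13.0)^(1/5).
r = 2.8846^(1/5) ≈ 1.2360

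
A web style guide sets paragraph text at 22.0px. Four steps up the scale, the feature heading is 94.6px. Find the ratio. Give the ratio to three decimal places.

1.440

r⁴ = 94.6 / 22.0, so r = (94.6/22.0)^(1/4).
r = 4.3000^(1/4) ≈ 1.4400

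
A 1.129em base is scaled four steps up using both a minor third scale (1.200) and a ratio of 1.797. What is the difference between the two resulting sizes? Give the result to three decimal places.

9.432em

Minor third: 1.129 × 1.200⁴ = 2.34109em
At 1.797: 1.129 × 1.797⁴ = 11.77298em
Difference: 11.77298 − 2.34109 = 9.43189em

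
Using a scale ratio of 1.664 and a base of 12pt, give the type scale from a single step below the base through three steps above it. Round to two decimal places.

7.21pt, 12.00pt, 19.97pt, 33.23pt, 55.29pt

Step -1: 12.0 ÷ 1.664 = 7.21
Step 0: 12pt
Step 1: 12.0 × 1.664 = 19.97
Step 2: 12.0 × 1.664² = 33.23
Step 3: 12.0 × 1.664³ = 55.29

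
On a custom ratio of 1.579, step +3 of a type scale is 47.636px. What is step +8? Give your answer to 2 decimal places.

Moving from step +3 to step +8 is 5 steps up, so multiply by r⁵.
47.636 × 1.579⁵ = 47.636 × 9.81546 ≈ 467.569

467.57px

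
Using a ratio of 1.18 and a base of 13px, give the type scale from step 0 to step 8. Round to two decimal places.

Step 0: 13px
Step 1: 13.0 × 1.18 = 15.34
Step 2: 13.0 × 1.18² = 18.10
Step 3: 13.0 × 1.18³ = 21.36
Step 4: 13.0 × 1.18⁴ = 25.20
Step 5: 13.0 × 1.18⁵ = 29.74
Step 6: 13.0 × 1.18⁶ = 35.09
Step 7: 13.0 × 1.18⁷ = 41.41
Step 8: 13.0 × 1.18⁸ = 48.87

13.00px, 15.34px, 18.10px, 21.36px, 25.20px, 29.74px, 35.09px, 41.41px, 48.87px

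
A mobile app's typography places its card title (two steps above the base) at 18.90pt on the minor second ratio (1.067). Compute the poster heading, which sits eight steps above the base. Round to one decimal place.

18.90 × 1.067⁶ = 18.90 × 1.47566 ≈ 27.890

27.9pt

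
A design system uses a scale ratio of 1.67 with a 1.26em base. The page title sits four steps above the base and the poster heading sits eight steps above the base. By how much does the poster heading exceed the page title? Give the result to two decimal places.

Step 4: 1.26 × 1.67⁴ = 9.8002em
Step 8: 1.26 × 1.67⁸ = 76.2259em
Difference: 76.2259 − 9.8002 = 66.4257em

66.43em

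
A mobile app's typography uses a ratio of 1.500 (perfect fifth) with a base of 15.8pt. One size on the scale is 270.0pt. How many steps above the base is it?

1.500ⁿ = 270.0 / 15.8 = 17.0886
n = ln(17.0886) / ln(1.500) = 2.8384 / 0.4055 ≈ 7.00

7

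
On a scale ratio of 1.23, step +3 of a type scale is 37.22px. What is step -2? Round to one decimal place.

13.2px

Moving from step +3 to step -2 is 5 steps down, so divide by r⁵.
37.22 ÷ 1.23⁵ = 37.22 ÷ 2.81531 ≈ 13.221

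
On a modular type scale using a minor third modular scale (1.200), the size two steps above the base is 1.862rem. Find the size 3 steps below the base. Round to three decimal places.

0.748rem

1.862 ÷ 1.200⁵ = 1.862 ÷ 2.48832 ≈ 0.748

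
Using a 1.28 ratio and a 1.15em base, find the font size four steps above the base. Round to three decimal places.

3.087em

1.15 × 1.28⁴ = 1.15 × 2.68435 ≈ 3.087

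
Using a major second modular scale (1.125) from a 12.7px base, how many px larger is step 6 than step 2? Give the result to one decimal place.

Step 2: 12.7 × 1.125² = 16.073px
Step 6: 12.7 × 1.125⁶ = 25.747px
Difference: 25.747 − 16.073 = 9.674px

9.7px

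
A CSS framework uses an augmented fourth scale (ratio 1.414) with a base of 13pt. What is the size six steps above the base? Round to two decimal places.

13.0 × 1.414⁶ = 13.0 × 7.99275 ≈ 103.91

103.91pt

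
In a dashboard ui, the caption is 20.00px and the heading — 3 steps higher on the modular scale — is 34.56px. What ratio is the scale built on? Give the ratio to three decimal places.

1.200

r³ = 34.56 / 20.00, so r = (34.56/20.00)^(1/3).
r = 1.7280^(1/3) ≈ 1.2000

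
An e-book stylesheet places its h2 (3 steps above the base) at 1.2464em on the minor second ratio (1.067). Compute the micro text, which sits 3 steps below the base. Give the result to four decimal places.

The gap is -3 − (3) = -6 steps, so the factor is 1.067^-6.
1.2464 ÷ 1.067⁶ = 1.2464 ÷ 1.47566 ≈ 0.8446

0.8446em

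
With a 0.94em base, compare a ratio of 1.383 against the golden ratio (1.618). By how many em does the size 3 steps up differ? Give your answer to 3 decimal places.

1.495em

At 1.383: 0.94 × 1.383³ = 2.48653em
Golden ratio: 0.94 × 1.618³ = 3.98165em
Difference: 3.98165 − 2.48653 = 1.49512em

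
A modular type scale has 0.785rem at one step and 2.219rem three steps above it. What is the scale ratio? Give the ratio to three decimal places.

1.414

r³ = 2.219 / 0.785, so r = (2.219/0.785)^(1/3).
r = 2.8268^(1/3) ≈ 1.4139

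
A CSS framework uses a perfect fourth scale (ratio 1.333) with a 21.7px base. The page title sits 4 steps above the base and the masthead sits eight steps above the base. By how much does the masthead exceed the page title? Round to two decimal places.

Step 4: 21.7 × 1.333⁴ = 68.5142px
Step 8: 21.7 × 1.333⁸ = 216.3221px
Difference: 216.3221 − 68.5142 = 147.8079px

147.81px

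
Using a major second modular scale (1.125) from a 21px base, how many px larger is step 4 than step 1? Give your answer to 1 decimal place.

Step 1: 21.0 × 1.125 = 23.625px
Step 4: 21.0 × 1.125⁴ = 33.638px
Difference: 33.638 − 23.625 = 10.013px

10.0px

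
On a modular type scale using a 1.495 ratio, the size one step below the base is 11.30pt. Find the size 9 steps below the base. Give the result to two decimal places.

0.45pt

The gap is -9 − (-1) = -8 steps, so the factor is 1.495^-8.
11.30 ÷ 1.495⁸ = 11.30 ÷ 24.95339 ≈ 0.453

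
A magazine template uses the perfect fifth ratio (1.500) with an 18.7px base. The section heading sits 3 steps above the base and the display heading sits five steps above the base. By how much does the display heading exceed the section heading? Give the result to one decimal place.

Step 3: 18.7 × 1.500³ = 63.112px
Step 5: 18.7 × 1.500⁵ = 142.003px
Difference: 142.003 − 63.112 = 78.891px

78.9px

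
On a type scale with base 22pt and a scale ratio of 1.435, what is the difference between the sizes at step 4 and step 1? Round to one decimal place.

Step 1: 22.0 × 1.435 = 31.570pt
Step 4: 22.0 × 1.435⁴ = 93.289pt
Difference: 93.289 − 31.570 = 61.719pt

61.7pt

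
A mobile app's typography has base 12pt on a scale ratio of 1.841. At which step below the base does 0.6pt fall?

5

1.841ⁿ = 12 / 0.6 = 20.0000
n = ln(20.0000) / ln(1.841) = 2.9957 / 0.6103 ≈ 4.91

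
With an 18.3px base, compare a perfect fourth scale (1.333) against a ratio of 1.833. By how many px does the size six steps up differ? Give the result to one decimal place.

591.4px

Perfect fourth: 18.3 × 1.333⁶ = 102.667px
At 1.833: 18.3 × 1.833⁶ = 694.106px
Difference: 694.106 − 102.667 = 591.439px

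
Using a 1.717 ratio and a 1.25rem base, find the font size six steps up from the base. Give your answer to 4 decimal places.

32.0281rem

Each step on a modular scale multiplies by the ratio, so the size n steps from the base is base × ratioⁿ.
1.25 × 1.717⁶ = 1.25 × 25.62252 ≈ 32.0281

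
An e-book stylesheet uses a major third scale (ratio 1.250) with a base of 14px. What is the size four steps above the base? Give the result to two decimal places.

34.18px

Each step on a modular scale multiplies by the ratio, so the size n steps from the base is base × ratioⁿ.
14.0 × 1.250⁴ = 14.0 × 2.44141 ≈ 34.18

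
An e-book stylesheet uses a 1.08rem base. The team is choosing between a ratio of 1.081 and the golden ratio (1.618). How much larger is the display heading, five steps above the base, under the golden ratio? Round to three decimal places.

At 1.081: 1.08 × 1.081⁵ = 1.59423rem
Golden ratio: 1.08 × 1.618⁵ = 11.97613rem
Difference: 11.97613 − 1.59423 = 10.38190rem

10.382rem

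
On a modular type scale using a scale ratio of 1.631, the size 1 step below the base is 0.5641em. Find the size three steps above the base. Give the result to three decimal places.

3.992em

0.5641 × 1.631⁴ = 0.5641 × 7.07646 ≈ 3.992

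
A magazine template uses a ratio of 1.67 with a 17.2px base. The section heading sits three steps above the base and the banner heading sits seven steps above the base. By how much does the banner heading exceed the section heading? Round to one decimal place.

Step 3: 17.2 × 1.67³ = 80.108px
Step 7: 17.2 × 1.67⁷ = 623.080px
Difference: 623.080 − 80.108 = 542.972px

543.0px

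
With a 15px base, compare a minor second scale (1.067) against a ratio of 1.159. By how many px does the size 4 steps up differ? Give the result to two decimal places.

Minor second: 15.0 × 1.067⁴ = 19.4424px
At 1.159: 15.0 × 1.159⁴ = 27.0661px
Difference: 27.0661 − 19.4424 = 7.6237px

7.62px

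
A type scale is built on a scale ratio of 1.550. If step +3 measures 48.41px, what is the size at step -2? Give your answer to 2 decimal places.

5.41px

Moving from step +3 to step -2 is 5 steps down, so divide by r⁵.
48.41 ÷ 1.550⁵ = 48.41 ÷ 8.94661 ≈ 5.411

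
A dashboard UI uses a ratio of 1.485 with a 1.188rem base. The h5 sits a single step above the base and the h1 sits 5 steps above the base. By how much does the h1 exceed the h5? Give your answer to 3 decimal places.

6.815rem

Step 1: 1.188 × 1.485 = 1.76418rem
Step 5: 1.188 × 1.485⁵ = 8.57924rem
Difference: 8.57924 − 1.76418 = 6.81506rem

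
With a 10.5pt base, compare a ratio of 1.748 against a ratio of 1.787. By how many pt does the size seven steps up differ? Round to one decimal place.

87.5pt

At 1.748: 10.5 × 1.748⁷ = 523.575pt
At 1.787: 10.5 × 1.787⁷ = 611.028pt
Difference: 611.028 − 523.575 = 87.453pt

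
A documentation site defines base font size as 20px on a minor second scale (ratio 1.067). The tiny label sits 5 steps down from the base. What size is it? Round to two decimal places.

14.46px

20.0 ÷ 1.067⁵ = 20.0 ÷ 1.38300 ≈ 14.46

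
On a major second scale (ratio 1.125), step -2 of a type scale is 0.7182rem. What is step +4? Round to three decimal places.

1.456rem

Moving from step -2 to step +4 is 6 steps up, so multiply by r⁶.
0.7182 × 1.125⁶ = 0.7182 × 2.02729 ≈ 1.456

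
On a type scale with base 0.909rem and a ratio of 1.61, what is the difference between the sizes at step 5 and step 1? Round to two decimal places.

Step 1: 0.909 × 1.61 = 1.4635rem
Step 5: 0.909 × 1.61⁵ = 9.8332rem
Difference: 9.8332 − 1.4635 = 8.3697rem

8.37rem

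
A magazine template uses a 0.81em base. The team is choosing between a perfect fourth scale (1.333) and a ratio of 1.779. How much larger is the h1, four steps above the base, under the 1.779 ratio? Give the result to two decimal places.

Perfect fourth: 0.81 × 1.333⁴ = 2.5574em
At 1.779: 0.81 × 1.779⁴ = 8.1131em
Difference: 8.1131 − 2.5574 = 5.5557em

5.56em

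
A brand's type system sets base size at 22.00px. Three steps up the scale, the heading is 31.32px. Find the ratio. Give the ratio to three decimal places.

The ratio satisfies 22.00 × r³ = 31.32, so r = (31.32 / 22.00)^(1/3).
r = 1.4236^(1/3) ≈ 1.1249

1.125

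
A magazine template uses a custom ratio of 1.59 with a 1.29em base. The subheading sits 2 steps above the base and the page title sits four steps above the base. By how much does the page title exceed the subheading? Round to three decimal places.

Step 2: 1.29 × 1.59² = 3.26125em
Step 4: 1.29 × 1.59⁴ = 8.24476em
Difference: 8.24476 − 3.26125 = 4.98351em

4.984em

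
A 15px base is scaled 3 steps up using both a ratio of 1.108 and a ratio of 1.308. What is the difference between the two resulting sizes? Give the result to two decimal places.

13.16px

At 1.108: 15.0 × 1.108³ = 20.4038px
At 1.308: 15.0 × 1.308³ = 33.5672px
Difference: 33.5672 − 20.4038 = 13.1634px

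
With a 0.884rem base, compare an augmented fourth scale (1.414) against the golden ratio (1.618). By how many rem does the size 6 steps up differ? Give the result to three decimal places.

Augmented fourth: 0.884 × 1.414⁶ = 7.06559rem
Golden ratio: 0.884 × 1.618⁶ = 15.86074rem
Difference: 15.86074 − 7.06559 = 8.79515rem

8.795rem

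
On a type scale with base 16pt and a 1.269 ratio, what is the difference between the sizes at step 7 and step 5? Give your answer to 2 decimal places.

Step 5: 16.0 × 1.269⁵ = 52.6536pt
Step 7: 16.0 × 1.269⁷ = 84.7913pt
Difference: 84.7913 − 52.6536 = 32.1377pt

32.14pt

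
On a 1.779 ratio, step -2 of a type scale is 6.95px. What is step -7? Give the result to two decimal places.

0.39px

6.95 ÷ 1.779⁵ = 6.95 ÷ 17.81885 ≈ 0.390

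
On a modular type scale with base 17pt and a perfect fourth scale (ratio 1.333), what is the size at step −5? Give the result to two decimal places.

4.04pt

17.0 ÷ 1.333⁵ = 17.0 ÷ 4.20873 ≈ 4.04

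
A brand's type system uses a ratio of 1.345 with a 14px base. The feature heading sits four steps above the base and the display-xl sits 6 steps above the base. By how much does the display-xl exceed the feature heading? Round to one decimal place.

37.1px

Step 4: 14.0 × 1.345⁴ = 45.816px
Step 6: 14.0 × 1.345⁶ = 82.882px
Difference: 82.882 − 45.816 = 37.066px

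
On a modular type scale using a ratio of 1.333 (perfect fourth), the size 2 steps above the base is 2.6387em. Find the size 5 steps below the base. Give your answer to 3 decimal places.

2.6387 ÷ 1.333⁷ = 2.6387 ÷ 7.47844 ≈ 0.353

0.353em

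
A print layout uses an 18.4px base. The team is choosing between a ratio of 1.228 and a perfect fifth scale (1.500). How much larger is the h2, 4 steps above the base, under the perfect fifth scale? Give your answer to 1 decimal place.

At 1.228: 18.4 × 1.228⁴ = 41.842px
Perfect fifth: 18.4 × 1.500⁴ = 93.150px
Difference: 93.150 − 41.842 = 51.308px

51.3px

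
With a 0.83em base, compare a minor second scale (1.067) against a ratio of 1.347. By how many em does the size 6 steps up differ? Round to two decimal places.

Minor second: 0.83 × 1.067⁶ = 1.2248em
At 1.347: 0.83 × 1.347⁶ = 4.9577em
Difference: 4.9577 − 1.2248 = 3.7329em

3.73em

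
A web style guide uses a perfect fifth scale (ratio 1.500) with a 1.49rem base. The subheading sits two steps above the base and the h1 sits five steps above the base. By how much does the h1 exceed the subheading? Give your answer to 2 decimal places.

7.96rem

Step 2: 1.49 × 1.500² = 3.3525rem
Step 5: 1.49 × 1.500⁵ = 11.3147rem
Difference: 11.3147 − 3.3525 = 7.9622rem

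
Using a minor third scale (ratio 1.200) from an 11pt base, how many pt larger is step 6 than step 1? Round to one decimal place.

19.6pt

Step 1: 11.0 × 1.200 = 13.200pt
Step 6: 11.0 × 1.200⁶ = 32.846pt
Difference: 32.846 − 13.200 = 19.646pt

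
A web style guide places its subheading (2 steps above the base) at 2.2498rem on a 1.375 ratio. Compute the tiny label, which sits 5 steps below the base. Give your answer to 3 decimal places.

0.242rem

2.2498 ÷ 1.375⁷ = 2.2498 ÷ 9.29221 ≈ 0.242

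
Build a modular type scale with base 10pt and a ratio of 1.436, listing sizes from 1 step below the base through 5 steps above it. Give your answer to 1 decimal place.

Step -1: 10.0 ÷ 1.436 = 7.0
Step 0: 10pt
Step 1: 10.0 × 1.436 = 14.4
Step 2: 10.0 × 1.436² = 20.6
Step 3: 10.0 × 1.436³ = 29.6
Step 4: 10.0 × 1.436⁴ = 42.5
Step 5: 10.0 × 1.436⁵ = 61.1

7.0pt, 10.0pt, 14.4pt, 20.6pt, 29.6pt, 42.5pt, 61.1pt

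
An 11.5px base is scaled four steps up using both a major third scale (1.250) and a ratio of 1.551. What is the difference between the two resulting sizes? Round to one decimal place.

38.5px

Major third: 11.5 × 1.250⁴ = 28.076px
At 1.551: 11.5 × 1.551⁴ = 66.550px
Difference: 66.550 − 28.076 = 38.474px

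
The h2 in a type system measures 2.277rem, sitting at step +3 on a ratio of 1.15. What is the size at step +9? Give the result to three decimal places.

2.277 × 1.15⁶ = 2.277 × 2.31306 ≈ 5.267

5.267rem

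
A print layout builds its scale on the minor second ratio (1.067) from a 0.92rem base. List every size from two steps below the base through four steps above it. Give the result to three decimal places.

0.808rem, 0.862rem, 0.920rem, 0.982rem, 1.047rem, 1.118rem, 1.192rem

Step -2: 0.92 ÷ 1.067² = 0.808
Step -1: 0.92 ÷ 1.067 = 0.862
Step 0: 0.92rem
Step 1: 0.92 × 1.067 = 0.982
Step 2: 0.92 × 1.067² = 1.047
Step 3: 0.92 × 1.067³ = 1.118
Step 4: 0.92 × 1.067⁴ = 1.192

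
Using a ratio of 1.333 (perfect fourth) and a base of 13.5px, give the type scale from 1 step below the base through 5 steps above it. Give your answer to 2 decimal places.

10.13px, 13.50px, 18.00px, 23.99px, 31.98px, 42.62px, 56.82px

Step -1: 13.5 ÷ 1.333 = 10.13
Step 0: 13.5px
Step 1: 13.5 × 1.333 = 18.00
Step 2: 13.5 × 1.333² = 23.99
Step 3: 13.5 × 1.333³ = 31.98
Step 4: 13.5 × 1.333⁴ = 42.62
Step 5: 13.5 × 1.333⁵ = 56.82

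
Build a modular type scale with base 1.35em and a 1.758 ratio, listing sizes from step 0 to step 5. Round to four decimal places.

1.3500em, 2.3733em, 4.1723em, 7.3348em, 12.8946em, 22.6688em

Step 0: 1.35em
Step 1: 1.35 × 1.758 = 2.3733
Step 2: 1.35 × 1.758² = 4.1723
Step 3: 1.35 × 1.758³ = 7.3348
Step 4: 1.35 × 1.758⁴ = 12.8946
Step 5: 1.35 × 1.758⁵ = 22.6688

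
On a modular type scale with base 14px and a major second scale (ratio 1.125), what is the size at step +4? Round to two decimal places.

22.43px

Every step multiplies by the scale ratio.
14.0 × 1.125⁴ = 14.0 × 1.60181 ≈ 22.43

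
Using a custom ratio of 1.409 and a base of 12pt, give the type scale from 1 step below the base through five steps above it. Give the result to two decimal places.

Step -1: 12.0 ÷ 1.409 = 8.52
Step 0: 12pt
Step 1: 12.0 × 1.409 = 16.91
Step 2: 12.0 × 1.409² = 23.82
Step 3: 12.0 × 1.409³ = 33.57
Step 4: 12.0 × 1.409⁴ = 47.30
Step 5: 12.0 × 1.409⁵ = 66.64

8.52pt, 12.00pt, 16.91pt, 23.82pt, 33.57pt, 47.30pt, 66.64pt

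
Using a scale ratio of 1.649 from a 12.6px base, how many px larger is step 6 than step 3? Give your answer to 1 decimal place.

196.8px

Step 3: 12.6 × 1.649³ = 56.498px
Step 6: 12.6 × 1.649⁶ = 253.335px
Difference: 253.335 − 56.498 = 196.837px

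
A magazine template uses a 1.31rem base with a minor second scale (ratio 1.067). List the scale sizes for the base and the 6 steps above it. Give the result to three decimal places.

1.310rem, 1.398rem, 1.491rem, 1.591rem, 1.698rem, 1.812rem, 1.933rem

Step 0: 1.31rem
Step 1: 1.31 × 1.067 = 1.398
Step 2: 1.31 × 1.067² = 1.491
Step 3: 1.31 × 1.067³ = 1.591
Step 4: 1.31 × 1.067⁴ = 1.698
Step 5: 1.31 × 1.067⁵ = 1.812
Step 6: 1.31 × 1.067⁶ = 1.933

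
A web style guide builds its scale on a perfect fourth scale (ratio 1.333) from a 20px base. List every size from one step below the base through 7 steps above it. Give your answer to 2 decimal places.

15.00px, 20.00px, 26.66px, 35.54px, 47.37px, 63.15px, 84.17px, 112.20px, 149.57px

Step -1: 20.0 ÷ 1.333 = 15.00
Step 0: 20px
Step 1: 20.0 × 1.333 = 26.66
Step 2: 20.0 × 1.333² = 35.54
Step 3: 20.0 × 1.333³ = 47.37
Step 4: 20.0 × 1.333⁴ = 63.15
Step 5: 20.0 × 1.333⁵ = 84.17
Step 6: 20.0 × 1.333⁶ = 112.20
Step 7: 20.0 × 1.333⁷ = 149.57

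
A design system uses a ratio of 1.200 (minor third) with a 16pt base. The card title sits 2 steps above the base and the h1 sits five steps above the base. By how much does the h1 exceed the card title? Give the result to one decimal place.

Step 2: 16.0 × 1.200² = 23.040pt
Step 5: 16.0 × 1.200⁵ = 39.813pt
Difference: 39.813 − 23.040 = 16.773pt

16.8pt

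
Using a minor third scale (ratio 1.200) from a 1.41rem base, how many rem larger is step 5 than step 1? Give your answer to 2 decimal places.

1.82rem

Step 1: 1.41 × 1.200 = 1.6920rem
Step 5: 1.41 × 1.200⁵ = 3.5085rem
Difference: 3.5085 − 1.6920 = 1.8165rem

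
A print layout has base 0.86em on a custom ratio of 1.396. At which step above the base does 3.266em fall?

1.396ⁿ = 3.266 / 0.86 = 3.7977
n = ln(3.7977) / ln(1.396) = 1.3344 / 0.3336 ≈ 4.00

4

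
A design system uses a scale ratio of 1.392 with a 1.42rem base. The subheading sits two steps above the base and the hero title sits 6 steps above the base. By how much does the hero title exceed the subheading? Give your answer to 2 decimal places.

7.58rem

Step 2: 1.42 × 1.392² = 2.7515rem
Step 6: 1.42 × 1.392⁶ = 10.3306rem
Difference: 10.3306 − 2.7515 = 7.5791rem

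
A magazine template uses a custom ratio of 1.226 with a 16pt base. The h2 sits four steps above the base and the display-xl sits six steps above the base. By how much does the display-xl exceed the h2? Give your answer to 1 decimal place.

18.2pt

Step 4: 16.0 × 1.226⁴ = 36.148pt
Step 6: 16.0 × 1.226⁶ = 54.333pt
Difference: 54.333 − 36.148 = 18.185pt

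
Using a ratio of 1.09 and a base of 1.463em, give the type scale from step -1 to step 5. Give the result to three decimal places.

1.342em, 1.463em, 1.595em, 1.738em, 1.895em, 2.065em, 2.251em

Step -1: 1.463 ÷ 1.09 = 1.342
Step 0: 1.463em
Step 1: 1.463 × 1.09 = 1.595
Step 2: 1.463 × 1.09² = 1.738
Step 3: 1.463 × 1.09³ = 1.895
Step 4: 1.463 × 1.09⁴ = 2.065
Step 5: 1.463 × 1.09⁵ = 2.251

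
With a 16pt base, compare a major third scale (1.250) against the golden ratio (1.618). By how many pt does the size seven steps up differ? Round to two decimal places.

Major third: 16.0 × 1.250⁷ = 76.2939pt
Golden ratio: 16.0 × 1.618⁷ = 464.4828pt
Difference: 464.4828 − 76.2939 = 388.1889pt

388.19pt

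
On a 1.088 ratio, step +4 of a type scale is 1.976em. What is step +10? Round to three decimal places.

1.976 × 1.088⁶ = 1.976 × 1.65872 ≈ 3.278

3.278em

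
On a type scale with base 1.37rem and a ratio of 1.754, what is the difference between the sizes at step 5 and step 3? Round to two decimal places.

15.35rem

Step 3: 1.37 × 1.754³ = 7.3928rem
Step 5: 1.37 × 1.754⁵ = 22.7441rem
Difference: 22.7441 − 7.3928 = 15.3513rem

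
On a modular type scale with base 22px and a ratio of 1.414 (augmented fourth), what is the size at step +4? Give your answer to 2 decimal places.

22.0 × 1.414⁴ = 22.0 × 3.99758 ≈ 87.95

87.95px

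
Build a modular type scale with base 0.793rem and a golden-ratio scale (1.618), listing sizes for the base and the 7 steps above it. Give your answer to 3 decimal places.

0.793rem, 1.283rem, 2.076rem, 3.359rem, 5.435rem, 8.794rem, 14.228rem, 23.021rem

Step 0: 0.793rem
Step 1: 0.793 × 1.618 = 1.283
Step 2: 0.793 × 1.618² = 2.076
Step 3: 0.793 × 1.618³ = 3.359
Step 4: 0.793 × 1.618⁴ = 5.435
Step 5: 0.793 × 1.618⁵ = 8.794
Step 6: 0.793 × 1.618⁶ = 14.228
Step 7: 0.793 × 1.618⁷ = 23.021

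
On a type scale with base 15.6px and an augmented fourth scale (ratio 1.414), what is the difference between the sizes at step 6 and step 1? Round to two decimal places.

102.63px

Step 1: 15.6 × 1.414 = 22.0584px
Step 6: 15.6 × 1.414⁶ = 124.6870px
Difference: 124.6870 − 22.0584 = 102.6286px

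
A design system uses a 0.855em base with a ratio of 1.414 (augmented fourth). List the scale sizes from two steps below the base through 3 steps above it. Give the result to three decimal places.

Step -2: 0.855 ÷ 1.414² = 0.428
Step -1: 0.855 ÷ 1.414 = 0.605
Step 0: 0.855em
Step 1: 0.855 × 1.414 = 1.209
Step 2: 0.855 × 1.414² = 1.709
Step 3: 0.855 × 1.414³ = 2.417

0.428em, 0.605em, 0.855em, 1.209em, 1.709em, 2.417em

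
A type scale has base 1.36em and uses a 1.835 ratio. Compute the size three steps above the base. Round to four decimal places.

Every step multiplies by the scale ratio.
1.36 × 1.835³ = 1.36 × 6.17886 ≈ 8.4032

8.4032em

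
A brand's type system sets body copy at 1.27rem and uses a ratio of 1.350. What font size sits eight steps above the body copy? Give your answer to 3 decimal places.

A modular type scale is a geometric sequence: sizeₙ = base × rⁿ.
1.27 × 1.350⁸ = 1.27 × 11.03240 ≈ 14.011

14.011rem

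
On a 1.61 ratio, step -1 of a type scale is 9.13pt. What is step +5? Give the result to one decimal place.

159.0pt

9.13 × 1.61⁶ = 9.13 × 17.41627 ≈ 159.011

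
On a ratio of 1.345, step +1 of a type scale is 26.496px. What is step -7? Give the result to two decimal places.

26.496 ÷ 1.345⁸ = 26.496 ÷ 10.70972 ≈ 2.474

2.47px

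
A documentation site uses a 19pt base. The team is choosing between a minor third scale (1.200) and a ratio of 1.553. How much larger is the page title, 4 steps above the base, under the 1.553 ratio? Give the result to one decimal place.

Minor third: 19.0 × 1.200⁴ = 39.398pt
At 1.553: 19.0 × 1.553⁴ = 110.520pt
Difference: 110.520 − 39.398 = 71.122pt

71.1pt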